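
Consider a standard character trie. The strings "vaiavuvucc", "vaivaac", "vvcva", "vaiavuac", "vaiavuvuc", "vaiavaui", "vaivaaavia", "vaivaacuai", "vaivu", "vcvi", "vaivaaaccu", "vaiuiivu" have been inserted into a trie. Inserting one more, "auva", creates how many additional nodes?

4

No existing word starts with "a", so every character of "auva" needs a new node.
4 − 0 = 4 new nodes.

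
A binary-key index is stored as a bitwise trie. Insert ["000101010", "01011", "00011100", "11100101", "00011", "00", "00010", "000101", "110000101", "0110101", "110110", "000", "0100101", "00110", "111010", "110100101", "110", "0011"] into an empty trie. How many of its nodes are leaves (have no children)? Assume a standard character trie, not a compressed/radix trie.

11

Leaves are exactly the stored words that no other stored word extends.
Those words: "000101010", "00011100", "00110", "0100101", "01011", "0110101", "110000101", "110100101", "110110", "11100101", "111010"
Leaf count: 11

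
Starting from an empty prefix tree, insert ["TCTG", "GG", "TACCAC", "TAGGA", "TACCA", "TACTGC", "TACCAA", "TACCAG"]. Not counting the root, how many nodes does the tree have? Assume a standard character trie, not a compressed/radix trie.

19

Count nodes per top-level branch (shared prefixes stored once):
  'G'-branch (GG): 2 nodes
  'T'-branch (TACCA, TACCAA, TACCAC, TACCAG, TACTGC, TAGGA, TCTG): 17 nodes
Sum: 19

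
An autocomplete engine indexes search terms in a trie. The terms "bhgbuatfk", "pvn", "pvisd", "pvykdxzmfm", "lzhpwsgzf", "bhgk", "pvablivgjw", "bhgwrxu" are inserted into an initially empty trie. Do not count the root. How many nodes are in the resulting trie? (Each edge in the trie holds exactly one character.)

45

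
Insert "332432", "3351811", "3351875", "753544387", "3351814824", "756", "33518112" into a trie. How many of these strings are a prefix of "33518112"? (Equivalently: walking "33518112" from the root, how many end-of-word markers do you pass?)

2

Walk "33518112" from the root; an end-of-word marker is hit whenever a stored word is a prefix of "33518112".
Prefixes of the query that are stored words: "3351811", "33518112"
Count: 2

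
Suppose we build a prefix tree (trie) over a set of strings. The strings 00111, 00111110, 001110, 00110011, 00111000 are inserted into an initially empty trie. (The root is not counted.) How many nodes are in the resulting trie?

15

Count nodes per top-level branch (shared prefixes stored once):
  '0'-branch (00110011, 00111, 001110, 00111000, 00111110): 15 nodes
Sum: 15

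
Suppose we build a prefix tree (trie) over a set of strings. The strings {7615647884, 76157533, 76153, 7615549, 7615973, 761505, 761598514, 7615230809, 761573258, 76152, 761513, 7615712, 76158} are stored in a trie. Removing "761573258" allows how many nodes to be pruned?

4

Walk "761573258" from the leaf back toward the root, removing each node that no remaining word uses.
The suffix "3258" (4 nodes) is used only by "761573258"; the node for "76157" still has the child "5", so pruning stops there.
Nodes removed: 4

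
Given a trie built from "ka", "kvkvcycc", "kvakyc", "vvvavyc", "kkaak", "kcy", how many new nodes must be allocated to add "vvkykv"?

4

"vv" is already a path in the trie; the remaining "kykv" must be added.
Each of the 4 remaining characters creates one node.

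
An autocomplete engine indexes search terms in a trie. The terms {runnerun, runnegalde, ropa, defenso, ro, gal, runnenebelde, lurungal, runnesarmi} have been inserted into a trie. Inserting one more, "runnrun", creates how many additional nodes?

Walking "runnrun" from the root, the first 4 characters ("runn") follow existing edges; "r" is the first miss.
Each of the 3 remaining characters creates one node.

3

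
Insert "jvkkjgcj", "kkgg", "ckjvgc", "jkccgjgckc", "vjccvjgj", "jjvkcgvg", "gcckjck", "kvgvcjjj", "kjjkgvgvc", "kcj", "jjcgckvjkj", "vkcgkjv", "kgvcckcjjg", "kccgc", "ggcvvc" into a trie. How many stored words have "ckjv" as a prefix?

Traverse to the node for "ckjv", then collect every word in that subtree.
Words under "ckjv": ckjvgc
Count: 1

1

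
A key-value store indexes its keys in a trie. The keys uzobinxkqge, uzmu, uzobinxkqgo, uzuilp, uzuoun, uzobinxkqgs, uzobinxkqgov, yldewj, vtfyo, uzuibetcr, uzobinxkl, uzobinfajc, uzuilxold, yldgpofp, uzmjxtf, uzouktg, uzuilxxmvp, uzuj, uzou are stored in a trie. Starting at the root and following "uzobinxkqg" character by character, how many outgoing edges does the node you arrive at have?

3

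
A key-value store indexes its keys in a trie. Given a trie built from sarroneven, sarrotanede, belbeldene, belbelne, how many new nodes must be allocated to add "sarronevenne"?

2

Walking "sarronevenne" from the root, the first 10 characters ("sarroneven") follow existing edges; "n" is the first miss.
Each of the 2 remaining characters creates one node.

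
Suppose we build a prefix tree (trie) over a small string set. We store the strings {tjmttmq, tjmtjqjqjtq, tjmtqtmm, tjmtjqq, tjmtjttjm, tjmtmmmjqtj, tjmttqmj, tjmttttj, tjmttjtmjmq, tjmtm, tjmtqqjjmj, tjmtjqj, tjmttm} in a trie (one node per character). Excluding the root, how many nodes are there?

Insert word by word; a character creates a node only if that edge doesn't already exist:
  "tjmttmq" → 7 new (t, j, m, t, t, m, q)
  "tjmtjqjqjtq" → prefix "tjmt" already present; 7 new (j, q, j, q, j, t, q)
  "tjmtqtmm" → prefix "tjmt" already present; 4 new (q, t, m, m)
  "tjmtjqq" → prefix "tjmtjq" already present; 1 new (q)
  "tjmtjttjm" → prefix "tjmtj" already present; 4 new (t, t, j, m)
  "tjmtmmmjqtj" → prefix "tjmt" already present; 7 new (m, m, m, j, q, t, j)
  "tjmttqmj" → prefix "tjmtt" already present; 3 new (q, m, j)
  "tjmttttj" → prefix "tjmtt" already present; 3 new (t, t, j)
  "tjmttjtmjmq" → prefix "tjmtt" already present; 6 new (j, t, m, j, m, q)
  "tjmtm" → prefix "tjmtm" already present; 0 new (none)
  "tjmtqqjjmj" → prefix "tjmtq" already present; 5 new (q, j, j, m, j)
  "tjmtjqj" → prefix "tjmtjqj" already present; 0 new (none)
  "tjmttm" → prefix "tjmttm" already present; 0 new (none)
Total nodes = 7 + 7 + 4 + 1 + 4 + 7 + 3 + 3 + 6 + 0 + 5 + 0 + 0 = 47

47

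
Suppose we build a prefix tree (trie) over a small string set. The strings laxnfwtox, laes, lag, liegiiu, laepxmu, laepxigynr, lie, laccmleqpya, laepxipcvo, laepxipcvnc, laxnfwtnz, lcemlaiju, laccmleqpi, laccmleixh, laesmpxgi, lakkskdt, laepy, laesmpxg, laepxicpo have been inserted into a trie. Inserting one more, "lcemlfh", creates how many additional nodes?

2

Walking "lcemlfh" from the root, the first 5 characters ("lceml") follow existing edges; "f" is the first miss.
New nodes needed: |"lcemlfh"| − 5 = 7 − 5 = 2.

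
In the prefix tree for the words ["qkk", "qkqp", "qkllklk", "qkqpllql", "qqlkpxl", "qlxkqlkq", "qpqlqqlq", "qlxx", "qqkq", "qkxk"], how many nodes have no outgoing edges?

A leaf is a node with no children — equivalently, the end of a word that is not a proper prefix of any other stored word.
Those words: "qkk", "qkllklk", "qkqpllql", "qkxk", "qlxkqlkq", "qlxx", "qpqlqqlq", "qqkq", "qqlkpxl"
Leaf count: 9

9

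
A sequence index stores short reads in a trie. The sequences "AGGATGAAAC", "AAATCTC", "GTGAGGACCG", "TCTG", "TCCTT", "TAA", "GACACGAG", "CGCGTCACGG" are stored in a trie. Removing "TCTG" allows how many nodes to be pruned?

2

Walk "TCTG" from the leaf back toward the root, removing each node that no remaining word uses.
The suffix "TG" (2 nodes) is used only by "TCTG"; the node for "TC" still has the child "C", so pruning stops there.
Nodes removed: 2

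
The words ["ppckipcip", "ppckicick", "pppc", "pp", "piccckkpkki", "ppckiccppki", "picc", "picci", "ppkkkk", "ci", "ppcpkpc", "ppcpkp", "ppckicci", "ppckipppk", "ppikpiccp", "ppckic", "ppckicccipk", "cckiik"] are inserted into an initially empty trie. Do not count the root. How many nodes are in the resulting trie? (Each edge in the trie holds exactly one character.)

61

Trace insertions, counting only characters that open a new branch:
  "ppckipcip" → 9 new (p, p, c, k, i, p, c, i, p)
  "ppckicick" → prefix "ppcki" already present; 4 new (c, i, c, k)
  "pppc" → prefix "pp" already present; 2 new (p, c)
  "pp" → prefix "pp" already present; 0 new (none)
  "piccckkpkki" → prefix "p" already present; 10 new (i, c, c, c, k, k, p, k, k, i)
  "ppckiccppki" → prefix "ppckic" already present; 5 new (c, p, p, k, i)
  "picc" → prefix "picc" already present; 0 new (none)
  "picci" → prefix "picc" already present; 1 new (i)
  "ppkkkk" → prefix "pp" already present; 4 new (k, k, k, k)
  "ci" → 2 new (c, i)
  "ppcpkpc" → prefix "ppc" already present; 4 new (p, k, p, c)
  "ppcpkp" → prefix "ppcpkp" already present; 0 new (none)
  "ppckicci" → prefix "ppckicc" already present; 1 new (i)
  "ppckipppk" → prefix "ppckip" already present; 3 new (p, p, k)
  "ppikpiccp" → prefix "pp" already present; 7 new (i, k, p, i, c, c, p)
  "ppckic" → prefix "ppckic" already present; 0 new (none)
  "ppckicccipk" → prefix "ppckicc" already present; 4 new (c, i, p, k)
  "cckiik" → prefix "c" already present; 5 new (c, k, i, i, k)
Total nodes = 9 + 4 + 2 + 0 + 10 + 5 + 0 + 1 + 4 + 2 + 4 + 0 + 1 + 3 + 7 + 0 + 4 + 5 = 61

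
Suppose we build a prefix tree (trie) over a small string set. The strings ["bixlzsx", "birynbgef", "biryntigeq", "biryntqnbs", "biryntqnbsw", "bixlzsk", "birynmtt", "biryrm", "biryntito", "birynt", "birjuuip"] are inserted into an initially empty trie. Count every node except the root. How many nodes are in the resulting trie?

Insert word by word; a character creates a node only if that edge doesn't already exist:
  "bixlzsx" → 7 new (b, i, x, l, z, s, x)
  "birynbgef" → prefix "bi" already present; 7 new (r, y, n, b, g, e, f)
  "biryntigeq" → prefix "biryn" already present; 5 new (t, i, g, e, q)
  "biryntqnbs" → prefix "birynt" already present; 4 new (q, n, b, s)
  "biryntqnbsw" → prefix "biryntqnbs" already present; 1 new (w)
  "bixlzsk" → prefix "bixlzs" already present; 1 new (k)
  "birynmtt" → prefix "biryn" already present; 3 new (m, t, t)
  "biryrm" → prefix "biry" already present; 2 new (r, m)
  "biryntito" → prefix "birynti" already present; 2 new (t, o)
  "birynt" → prefix "birynt" already present; 0 new (none)
  "birjuuip" → prefix "bir" already present; 5 new (j, u, u, i, p)
Total nodes = 7 + 7 + 5 + 4 + 1 + 1 + 3 + 2 + 2 + 0 + 5 = 37

37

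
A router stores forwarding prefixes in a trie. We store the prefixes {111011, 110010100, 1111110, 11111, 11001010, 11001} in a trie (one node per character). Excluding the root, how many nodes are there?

17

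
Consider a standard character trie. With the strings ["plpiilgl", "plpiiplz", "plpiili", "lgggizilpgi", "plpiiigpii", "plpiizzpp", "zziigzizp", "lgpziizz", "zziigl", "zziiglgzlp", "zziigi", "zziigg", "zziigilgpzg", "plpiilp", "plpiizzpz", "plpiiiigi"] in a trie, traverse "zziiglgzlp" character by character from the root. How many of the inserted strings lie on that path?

2

Check each prefix of "zziiglgzlp" against the stored set — each match is an end-marker on the path.
Prefixes of the query that are stored words: "zziigl", "zziiglgzlp"
Count: 2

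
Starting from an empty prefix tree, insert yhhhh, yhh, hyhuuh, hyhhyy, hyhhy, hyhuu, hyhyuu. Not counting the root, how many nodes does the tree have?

17

Count nodes per top-level branch (shared prefixes stored once):
  'h'-branch (hyhhy, hyhhyy, hyhuu, hyhuuh, hyhyuu): 12 nodes
  'y'-branch (yhh, yhhhh): 5 nodes
Sum: 17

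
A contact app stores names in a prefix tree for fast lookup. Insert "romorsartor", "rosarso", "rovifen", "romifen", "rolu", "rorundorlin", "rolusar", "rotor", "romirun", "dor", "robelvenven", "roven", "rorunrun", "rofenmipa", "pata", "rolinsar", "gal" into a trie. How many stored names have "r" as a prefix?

14

Walk to "r"; the words in its subtree are exactly those with that prefix.
Words under "r": robelvenven, rofenmipa, rolinsar, rolu, rolusar, romifen, romirun, romorsartor, rorundorlin, rorunrun, rosarso, rotor, roven, rovifen
Count: 14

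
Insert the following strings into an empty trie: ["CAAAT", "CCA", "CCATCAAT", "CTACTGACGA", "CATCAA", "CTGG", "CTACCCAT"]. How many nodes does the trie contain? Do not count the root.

Count nodes per top-level branch (shared prefixes stored once):
  'C'-branch (CAAAT, CATCAA, CCA, CCATCAAT, CTACCCAT, CTACTGACGA, CTGG): 31 nodes
Sum: 31

31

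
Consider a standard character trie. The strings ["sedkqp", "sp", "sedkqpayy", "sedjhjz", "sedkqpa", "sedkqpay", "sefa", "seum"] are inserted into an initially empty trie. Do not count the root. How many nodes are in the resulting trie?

18

For each word, the new-node count is its length minus the longest prefix already in the trie:
  "sedkqp" → 6 new (s, e, d, k, q, p)
  "sp" → prefix "s" already present; 1 new (p)
  "sedkqpayy" → prefix "sedkqp" already present; 3 new (a, y, y)
  "sedjhjz" → prefix "sed" already present; 4 new (j, h, j, z)
  "sedkqpa" → prefix "sedkqpa" already present; 0 new (none)
  "sedkqpay" → prefix "sedkqpay" already present; 0 new (none)
  "sefa" → prefix "se" already present; 2 new (f, a)
  "seum" → prefix "se" already present; 2 new (u, m)
Total nodes = 6 + 1 + 3 + 4 + 0 + 0 + 2 + 2 = 18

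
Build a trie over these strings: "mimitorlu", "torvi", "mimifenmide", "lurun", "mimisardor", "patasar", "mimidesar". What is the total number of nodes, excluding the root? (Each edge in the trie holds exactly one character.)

For each word, the new-node count is its length minus the longest prefix already in the trie:
  "mimitorlu" → 9 new (m, i, m, i, t, o, r, l, u)
  "torvi" → 5 new (t, o, r, v, i)
  "mimifenmide" → prefix "mimi" already present; 7 new (f, e, n, m, i, d, e)
  "lurun" → 5 new (l, u, r, u, n)
  "mimisardor" → prefix "mimi" already present; 6 new (s, a, r, d, o, r)
  "patasar" → 7 new (p, a, t, a, s, a, r)
  "mimidesar" → prefix "mimi" already present; 5 new (d, e, s, a, r)
Total nodes = 9 + 5 + 7 + 5 + 6 + 7 + 5 = 44

44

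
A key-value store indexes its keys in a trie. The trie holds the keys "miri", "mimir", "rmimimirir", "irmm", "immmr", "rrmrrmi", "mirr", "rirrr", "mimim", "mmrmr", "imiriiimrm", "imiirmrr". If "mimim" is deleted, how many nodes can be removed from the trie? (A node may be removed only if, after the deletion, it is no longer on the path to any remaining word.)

Walk "mimim" from the leaf back toward the root, removing each node that no remaining word uses.
The suffix "m" (1 node) is used only by "mimim"; the node for "mimi" still has the child "r", so pruning stops there.
Nodes removed: 1

1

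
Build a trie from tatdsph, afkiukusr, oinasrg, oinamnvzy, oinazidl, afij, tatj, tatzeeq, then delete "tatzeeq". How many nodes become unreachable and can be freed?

Walk "tatzeeq" from the leaf back toward the root, removing each node that no remaining word uses.
The suffix "zeeq" (4 nodes) is used only by "tatzeeq"; the node for "tat" still has the child "d", so pruning stops there.
Nodes removed: 4

4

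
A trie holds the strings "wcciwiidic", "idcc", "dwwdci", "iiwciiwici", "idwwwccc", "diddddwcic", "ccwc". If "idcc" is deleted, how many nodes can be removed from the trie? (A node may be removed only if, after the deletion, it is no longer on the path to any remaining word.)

2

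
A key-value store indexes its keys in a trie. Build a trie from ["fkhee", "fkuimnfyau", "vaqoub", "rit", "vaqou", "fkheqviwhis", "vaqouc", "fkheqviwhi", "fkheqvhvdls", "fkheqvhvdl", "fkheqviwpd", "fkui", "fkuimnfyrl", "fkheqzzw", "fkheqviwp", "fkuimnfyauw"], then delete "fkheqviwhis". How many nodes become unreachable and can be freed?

1

A node on "fkheqviwhis"'s path can go only if nothing else ends at it or branches off below it.
The suffix "s" (1 node) is used only by "fkheqviwhis"; "fkheqviwhi" is itself a stored word, so pruning stops there.
Nodes removed: 1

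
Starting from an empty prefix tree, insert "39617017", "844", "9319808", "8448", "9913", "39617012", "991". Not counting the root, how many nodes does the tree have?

23

Trace insertions, counting only characters that open a new branch:
  "39617017" → 8 new (3, 9, 6, 1, 7, 0, 1, 7)
  "844" → 3 new (8, 4, 4)
  "9319808" → 7 new (9, 3, 1, 9, 8, 0, 8)
  "8448" → prefix "844" already present; 1 new (8)
  "9913" → prefix "9" already present; 3 new (9, 1, 3)
  "39617012" → prefix "3961701" already present; 1 new (2)
  "991" → prefix "991" already present; 0 new (none)
Total nodes = 8 + 3 + 7 + 1 + 3 + 1 + 0 = 23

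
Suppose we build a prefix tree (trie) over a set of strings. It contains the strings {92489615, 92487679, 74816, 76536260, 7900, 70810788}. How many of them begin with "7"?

Traverse to the node for "7", then collect every word in that subtree.
Words under "7": 70810788, 74816, 76536260, 7900
Count: 4

4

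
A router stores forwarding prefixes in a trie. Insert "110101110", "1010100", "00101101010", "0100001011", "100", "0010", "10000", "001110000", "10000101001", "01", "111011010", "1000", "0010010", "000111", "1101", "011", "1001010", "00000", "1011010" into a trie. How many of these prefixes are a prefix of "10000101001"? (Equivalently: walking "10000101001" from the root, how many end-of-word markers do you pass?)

Check each prefix of "10000101001" against the stored set — each match is an end-marker on the path.
Prefixes of the query that are stored words: "100", "1000", "10000", "10000101001"
Count: 4

4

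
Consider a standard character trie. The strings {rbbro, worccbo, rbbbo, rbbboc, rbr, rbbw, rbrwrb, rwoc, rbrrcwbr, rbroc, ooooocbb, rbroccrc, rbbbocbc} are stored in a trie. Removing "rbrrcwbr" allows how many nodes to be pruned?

5

After clearing the end-marker at "rbrrcwbr", prune upward until reaching a node still needed by another word.
The suffix "rcwbr" (5 nodes) is used only by "rbrrcwbr"; the node for "rbr" still has the child "w", so pruning stops there.
Nodes removed: 5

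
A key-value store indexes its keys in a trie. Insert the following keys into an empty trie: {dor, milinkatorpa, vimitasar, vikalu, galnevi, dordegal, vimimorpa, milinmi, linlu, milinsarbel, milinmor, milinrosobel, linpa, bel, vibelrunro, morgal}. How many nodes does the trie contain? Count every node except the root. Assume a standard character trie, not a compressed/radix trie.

85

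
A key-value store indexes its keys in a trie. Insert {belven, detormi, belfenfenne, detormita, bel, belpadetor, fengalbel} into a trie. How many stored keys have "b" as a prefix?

Walk to "b"; the words in its subtree are exactly those with that prefix.
Words under "b": bel, belfenfenne, belpadetor, belven
Count: 4

4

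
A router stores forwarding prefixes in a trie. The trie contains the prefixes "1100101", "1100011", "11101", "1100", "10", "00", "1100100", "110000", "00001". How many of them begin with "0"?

Traverse to the node for "0", then collect every word in that subtree.
Words under "0": 00, 00001
Count: 2

2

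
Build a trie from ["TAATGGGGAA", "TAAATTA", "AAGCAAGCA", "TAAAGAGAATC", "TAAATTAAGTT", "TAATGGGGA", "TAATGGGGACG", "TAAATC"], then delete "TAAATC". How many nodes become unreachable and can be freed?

A node on "TAAATC"'s path can go only if nothing else ends at it or branches off below it.
The suffix "C" (1 node) is used only by "TAAATC"; the node for "TAAAT" still has the child "T", so pruning stops there.
Nodes removed: 1

1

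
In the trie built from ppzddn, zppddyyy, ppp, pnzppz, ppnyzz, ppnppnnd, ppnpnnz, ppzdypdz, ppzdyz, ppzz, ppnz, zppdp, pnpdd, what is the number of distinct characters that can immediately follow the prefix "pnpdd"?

Walk "pnpdd" from the root, arriving at one node.
No stored string extends past "pnpdd".
That node has 0 child edges.

0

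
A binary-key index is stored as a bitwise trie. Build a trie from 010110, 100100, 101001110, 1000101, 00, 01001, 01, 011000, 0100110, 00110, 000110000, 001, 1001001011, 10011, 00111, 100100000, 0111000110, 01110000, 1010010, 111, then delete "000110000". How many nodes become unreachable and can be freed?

After clearing the end-marker at "000110000", prune upward until reaching a node still needed by another word.
The suffix "0110000" (7 nodes) is used only by "000110000"; the node for "00" still has the child "1", so pruning stops there.
Nodes removed: 7

7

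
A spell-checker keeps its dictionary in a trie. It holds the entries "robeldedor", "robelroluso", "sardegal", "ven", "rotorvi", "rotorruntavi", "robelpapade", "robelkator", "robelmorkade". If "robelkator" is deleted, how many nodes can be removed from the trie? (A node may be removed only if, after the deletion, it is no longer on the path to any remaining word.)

5

After clearing the end-marker at "robelkator", prune upward until reaching a node still needed by another word.
The suffix "kator" (5 nodes) is used only by "robelkator"; the node for "robel" still has the child "d", so pruning stops there.
Nodes removed: 5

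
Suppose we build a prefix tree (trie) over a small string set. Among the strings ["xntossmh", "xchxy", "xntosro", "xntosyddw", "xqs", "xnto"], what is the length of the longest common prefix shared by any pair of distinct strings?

5

The deepest shared node is where two words last agree before diverging.
"xntosro" and "xntossmh" agree on "xntos" (5 characters) before diverging; nothing deeper is shared.
Longest shared-prefix length: 5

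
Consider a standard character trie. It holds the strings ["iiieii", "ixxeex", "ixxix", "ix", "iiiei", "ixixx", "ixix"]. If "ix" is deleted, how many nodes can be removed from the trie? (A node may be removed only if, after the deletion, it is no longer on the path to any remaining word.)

0

After clearing the end-marker at "ix", prune upward until reaching a node still needed by another word.
Every node on "ix" is still needed (e.g. by "ixxeex"), so nothing is freed.
Nodes removed: 0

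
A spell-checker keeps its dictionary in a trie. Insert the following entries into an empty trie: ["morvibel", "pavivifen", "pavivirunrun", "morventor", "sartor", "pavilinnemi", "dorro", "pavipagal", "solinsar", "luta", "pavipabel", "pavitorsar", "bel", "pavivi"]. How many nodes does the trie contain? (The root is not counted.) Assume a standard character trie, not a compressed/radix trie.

74

Insert word by word; a character creates a node only if that edge doesn't already exist:
  "morvibel" → 8 new (m, o, r, v, i, b, e, l)
  "pavivifen" → 9 new (p, a, v, i, v, i, f, e, n)
  "pavivirunrun" → prefix "pavivi" already present; 6 new (r, u, n, r, u, n)
  "morventor" → prefix "morv" already present; 5 new (e, n, t, o, r)
  "sartor" → 6 new (s, a, r, t, o, r)
  "pavilinnemi" → prefix "pavi" already present; 7 new (l, i, n, n, e, m, i)
  "dorro" → 5 new (d, o, r, r, o)
  "pavipagal" → prefix "pavi" already present; 5 new (p, a, g, a, l)
  "solinsar" → prefix "s" already present; 7 new (o, l, i, n, s, a, r)
  "luta" → 4 new (l, u, t, a)
  "pavipabel" → prefix "pavipa" already present; 3 new (b, e, l)
  "pavitorsar" → prefix "pavi" already present; 6 new (t, o, r, s, a, r)
  "bel" → 3 new (b, e, l)
  "pavivi" → prefix "pavivi" already present; 0 new (none)
Total nodes = 8 + 9 + 6 + 5 + 6 + 7 + 5 + 5 + 7 + 4 + 3 + 6 + 3 + 0 = 74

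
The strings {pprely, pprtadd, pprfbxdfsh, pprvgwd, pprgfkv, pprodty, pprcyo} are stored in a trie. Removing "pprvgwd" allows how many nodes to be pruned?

4

Walk "pprvgwd" from the leaf back toward the root, removing each node that no remaining word uses.
The suffix "vgwd" (4 nodes) is used only by "pprvgwd"; the node for "ppr" still has the child "e", so pruning stops there.
Nodes removed: 4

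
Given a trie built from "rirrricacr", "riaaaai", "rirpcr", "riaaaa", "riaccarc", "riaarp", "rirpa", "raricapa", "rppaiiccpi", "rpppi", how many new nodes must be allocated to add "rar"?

0

"rar" is already a full path in the trie; only an end-marker is added.
No new nodes are needed: 0.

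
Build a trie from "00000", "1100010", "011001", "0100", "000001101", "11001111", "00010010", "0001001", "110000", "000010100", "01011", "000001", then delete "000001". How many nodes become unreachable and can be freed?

0

Walk "000001" from the leaf back toward the root, removing each node that no remaining word uses.
Every node on "000001" is still needed (e.g. by "000001101"), so nothing is freed.
Nodes removed: 0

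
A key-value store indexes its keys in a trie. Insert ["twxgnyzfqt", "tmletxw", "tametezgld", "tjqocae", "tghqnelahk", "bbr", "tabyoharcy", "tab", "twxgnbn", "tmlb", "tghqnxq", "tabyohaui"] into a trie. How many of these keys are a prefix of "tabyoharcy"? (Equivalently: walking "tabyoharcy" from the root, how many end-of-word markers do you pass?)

Check each prefix of "tabyoharcy" against the stored set — each match is an end-marker on the path.
Prefixes of the query that are stored words: "tab", "tabyoharcy"
Count: 2

2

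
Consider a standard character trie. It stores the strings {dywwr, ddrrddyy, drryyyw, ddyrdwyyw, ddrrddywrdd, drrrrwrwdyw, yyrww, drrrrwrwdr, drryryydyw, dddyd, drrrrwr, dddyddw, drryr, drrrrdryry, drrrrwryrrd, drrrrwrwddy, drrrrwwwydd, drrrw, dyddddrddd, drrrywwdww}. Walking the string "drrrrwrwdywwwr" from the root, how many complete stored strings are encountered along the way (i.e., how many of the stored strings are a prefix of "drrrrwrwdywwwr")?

2

Check each prefix of "drrrrwrwdywwwr" against the stored set — each match is an end-marker on the path.
Prefixes of the query that are stored words: "drrrrwr", "drrrrwrwdyw"
Count: 2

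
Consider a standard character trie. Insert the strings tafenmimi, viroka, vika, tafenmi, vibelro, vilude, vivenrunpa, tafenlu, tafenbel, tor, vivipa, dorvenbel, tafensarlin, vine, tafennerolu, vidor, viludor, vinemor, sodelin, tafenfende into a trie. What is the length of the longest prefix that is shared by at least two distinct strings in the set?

Look for the deepest trie node that still has at least two words in its subtree.
e.g. "tafenmi" and "tafenmimi" share the prefix "tafenmi" of length 7; no pair shares a longer one.
Longest shared-prefix length: 7

7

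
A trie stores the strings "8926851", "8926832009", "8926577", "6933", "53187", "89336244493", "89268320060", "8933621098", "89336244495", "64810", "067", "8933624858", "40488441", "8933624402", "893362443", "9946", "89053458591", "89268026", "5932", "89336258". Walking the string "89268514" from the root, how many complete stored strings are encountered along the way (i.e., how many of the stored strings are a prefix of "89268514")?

1

Check each prefix of "89268514" against the stored set — each match is an end-marker on the path.
Prefixes of the query that are stored words: "8926851"
Count: 1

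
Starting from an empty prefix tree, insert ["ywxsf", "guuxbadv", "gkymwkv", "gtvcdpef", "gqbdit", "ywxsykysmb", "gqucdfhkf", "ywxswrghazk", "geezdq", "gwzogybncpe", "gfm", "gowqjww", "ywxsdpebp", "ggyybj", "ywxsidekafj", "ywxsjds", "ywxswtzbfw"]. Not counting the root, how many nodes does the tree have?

Trace insertions, counting only characters that open a new branch:
  "ywxsf" → 5 new (y, w, x, s, f)
  "guuxbadv" → 8 new (g, u, u, x, b, a, d, v)
  "gkymwkv" → prefix "g" already present; 6 new (k, y, m, w, k, v)
  "gtvcdpef" → prefix "g" already present; 7 new (t, v, c, d, p, e, f)
  "gqbdit" → prefix "g" already present; 5 new (q, b, d, i, t)
  "ywxsykysmb" → prefix "ywxs" already present; 6 new (y, k, y, s, m, b)
  "gqucdfhkf" → prefix "gq" already present; 7 new (u, c, d, f, h, k, f)
  "ywxswrghazk" → prefix "ywxs" already present; 7 new (w, r, g, h, a, z, k)
  "geezdq" → prefix "g" already present; 5 new (e, e, z, d, q)
  "gwzogybncpe" → prefix "g" already present; 10 new (w, z, o, g, y, b, n, c, p, e)
  "gfm" → prefix "g" already present; 2 new (f, m)
  "gowqjww" → prefix "g" already present; 6 new (o, w, q, j, w, w)
  "ywxsdpebp" → prefix "ywxs" already present; 5 new (d, p, e, b, p)
  "ggyybj" → prefix "g" already present; 5 new (g, y, y, b, j)
  "ywxsidekafj" → prefix "ywxs" already present; 7 new (i, d, e, k, a, f, j)
  "ywxsjds" → prefix "ywxs" already present; 3 new (j, d, s)
  "ywxswtzbfw" → prefix "ywxsw" already present; 5 new (t, z, b, f, w)
Total nodes = 5 + 8 + 6 + 7 + 5 + 6 + 7 + 7 + 5 + 10 + 2 + 6 + 5 + 5 + 7 + 3 + 5 = 99

99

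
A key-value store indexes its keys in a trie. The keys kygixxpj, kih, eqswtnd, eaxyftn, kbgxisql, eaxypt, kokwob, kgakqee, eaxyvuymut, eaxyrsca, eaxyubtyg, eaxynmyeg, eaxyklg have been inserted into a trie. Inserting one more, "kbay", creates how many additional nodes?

The longest prefix of "kbay" already in the trie is "kb" (length 2).
So 4 − 2 = 2 new nodes.

2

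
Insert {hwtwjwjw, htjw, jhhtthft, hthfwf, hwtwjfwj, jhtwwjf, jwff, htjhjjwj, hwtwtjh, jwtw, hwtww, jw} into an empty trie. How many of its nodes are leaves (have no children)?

11

A leaf is a node with no children — equivalently, the end of a word that is not a proper prefix of any other stored word.
Those words: "hthfwf", "htjhjjwj", "htjw", "hwtwjfwj", "hwtwjwjw", "hwtwtjh", "hwtww", "jhhtthft", "jhtwwjf", "jwff", "jwtw"
Leaf count: 11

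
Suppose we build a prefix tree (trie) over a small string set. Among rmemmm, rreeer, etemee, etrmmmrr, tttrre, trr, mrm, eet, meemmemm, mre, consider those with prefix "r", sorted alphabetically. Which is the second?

rreeer

Words with prefix "r", in lexicographic order: "rmemmm", "rreeer"
The 2nd is rreeer.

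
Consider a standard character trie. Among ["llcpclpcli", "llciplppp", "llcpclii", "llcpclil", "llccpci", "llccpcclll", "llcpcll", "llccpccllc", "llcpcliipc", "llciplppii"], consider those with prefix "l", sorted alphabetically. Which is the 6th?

llcpclii

DFS of the "l" subtree visits, in order: "llccpccllc", "llccpcclll", "llccpci", "llciplppii", "llciplppp", "llcpclii", "llcpcliipc", "llcpclil", "llcpcll", "llcpclpcli"
Position 6: llcpclii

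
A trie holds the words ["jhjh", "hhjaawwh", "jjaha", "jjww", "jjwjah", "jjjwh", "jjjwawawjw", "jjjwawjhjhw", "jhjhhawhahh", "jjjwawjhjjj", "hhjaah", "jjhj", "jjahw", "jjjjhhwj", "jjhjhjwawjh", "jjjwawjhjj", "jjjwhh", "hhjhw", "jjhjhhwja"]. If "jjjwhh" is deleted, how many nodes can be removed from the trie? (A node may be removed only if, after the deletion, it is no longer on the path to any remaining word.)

1

Walk "jjjwhh" from the leaf back toward the root, removing each node that no remaining word uses.
The suffix "h" (1 node) is used only by "jjjwhh"; "jjjwh" is itself a stored word, so pruning stops there.
Nodes removed: 1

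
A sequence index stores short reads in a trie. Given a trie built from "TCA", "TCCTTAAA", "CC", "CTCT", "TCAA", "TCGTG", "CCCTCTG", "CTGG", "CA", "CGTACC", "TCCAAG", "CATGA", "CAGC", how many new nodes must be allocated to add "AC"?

Nothing in the trie begins with "A"; the whole of "AC" is new.
2 − 0 = 2 new nodes.

2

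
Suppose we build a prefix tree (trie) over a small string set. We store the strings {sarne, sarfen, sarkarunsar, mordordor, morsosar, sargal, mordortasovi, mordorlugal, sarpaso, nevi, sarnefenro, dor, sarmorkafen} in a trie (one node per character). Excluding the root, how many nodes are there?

68

Count nodes per top-level branch (shared prefixes stored once):
  'd'-branch (dor): 3 nodes
  'm'-branch (mordordor, mordorlugal, mordortasovi, morsosar): 25 nodes
  'n'-branch (nevi): 4 nodes
  's'-branch (sarfen, sargal, sarkarunsar, sarmorkafen, sarne, sarnefenro, sarpaso): 36 nodes
Sum: 68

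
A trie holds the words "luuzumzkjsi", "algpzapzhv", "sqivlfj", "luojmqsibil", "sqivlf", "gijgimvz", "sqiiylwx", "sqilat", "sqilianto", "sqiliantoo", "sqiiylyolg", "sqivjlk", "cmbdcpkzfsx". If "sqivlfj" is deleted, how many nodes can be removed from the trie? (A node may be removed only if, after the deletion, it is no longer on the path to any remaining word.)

1

After clearing the end-marker at "sqivlfj", prune upward until reaching a node still needed by another word.
The suffix "j" (1 node) is used only by "sqivlfj"; "sqivlf" is itself a stored word, so pruning stops there.
Nodes removed: 1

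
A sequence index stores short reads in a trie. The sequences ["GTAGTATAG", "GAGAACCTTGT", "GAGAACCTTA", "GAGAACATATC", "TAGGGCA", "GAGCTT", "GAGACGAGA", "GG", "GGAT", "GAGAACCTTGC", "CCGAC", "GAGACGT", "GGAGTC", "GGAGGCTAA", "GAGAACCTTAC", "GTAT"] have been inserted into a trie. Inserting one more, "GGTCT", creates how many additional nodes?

3

The longest prefix of "GGTCT" already in the trie is "GG" (length 2).
So 5 − 2 = 3 new nodes.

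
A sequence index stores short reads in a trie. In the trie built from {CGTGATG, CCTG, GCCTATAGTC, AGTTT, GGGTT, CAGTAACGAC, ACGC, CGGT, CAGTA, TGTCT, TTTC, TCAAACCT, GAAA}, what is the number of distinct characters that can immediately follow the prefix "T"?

Follow the path "T" to its node, then look at its outgoing edges.
Distinct next characters after "T": C, G, T.
That node has 3 child edges.

3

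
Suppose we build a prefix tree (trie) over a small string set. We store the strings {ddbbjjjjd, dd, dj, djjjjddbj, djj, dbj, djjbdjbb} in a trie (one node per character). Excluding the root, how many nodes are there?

24

Insert word by word; a character creates a node only if that edge doesn't already exist:
  "ddbbjjjjd" → 9 new (d, d, b, b, j, j, j, j, d)
  "dd" → prefix "dd" already present; 0 new (none)
  "dj" → prefix "d" already present; 1 new (j)
  "djjjjddbj" → prefix "dj" already present; 7 new (j, j, j, d, d, b, j)
  "djj" → prefix "djj" already present; 0 new (none)
  "dbj" → prefix "d" already present; 2 new (b, j)
  "djjbdjbb" → prefix "djj" already present; 5 new (b, d, j, b, b)
Total nodes = 9 + 0 + 1 + 7 + 0 + 2 + 5 = 24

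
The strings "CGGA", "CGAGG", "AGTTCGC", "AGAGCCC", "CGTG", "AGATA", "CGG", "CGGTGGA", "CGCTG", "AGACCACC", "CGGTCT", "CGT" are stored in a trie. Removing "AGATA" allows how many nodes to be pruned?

Walk "AGATA" from the leaf back toward the root, removing each node that no remaining word uses.
The suffix "TA" (2 nodes) is used only by "AGATA"; the node for "AGA" still has the child "G", so pruning stops there.
Nodes removed: 2

2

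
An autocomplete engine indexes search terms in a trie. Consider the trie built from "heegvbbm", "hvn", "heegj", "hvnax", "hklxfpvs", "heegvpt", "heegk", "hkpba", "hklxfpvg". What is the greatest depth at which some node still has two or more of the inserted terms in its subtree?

Equivalently: take the maximum, over all pairs, of their longest common prefix length.
e.g. "hklxfpvg" and "hklxfpvs" share the prefix "hklxfpv" of length 7; no pair shares a longer one.
Longest shared-prefix length: 7

7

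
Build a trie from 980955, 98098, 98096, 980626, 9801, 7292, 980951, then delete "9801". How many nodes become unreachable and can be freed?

A node on "9801"'s path can go only if nothing else ends at it or branches off below it.
The suffix "1" (1 node) is used only by "9801"; the node for "980" still has the child "9", so pruning stops there.
Nodes removed: 1

1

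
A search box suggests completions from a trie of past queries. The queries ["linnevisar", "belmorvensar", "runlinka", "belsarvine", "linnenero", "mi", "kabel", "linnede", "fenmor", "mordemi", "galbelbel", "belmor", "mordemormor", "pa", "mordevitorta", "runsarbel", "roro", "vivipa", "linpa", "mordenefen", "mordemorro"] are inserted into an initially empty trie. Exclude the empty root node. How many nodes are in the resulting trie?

Insert word by word; a character creates a node only if that edge doesn't already exist:
  "linnevisar" → 10 new (l, i, n, n, e, v, i, s, a, r)
  "belmorvensar" → 12 new (b, e, l, m, o, r, v, e, n, s, a, r)
  "runlinka" → 8 new (r, u, n, l, i, n, k, a)
  "belsarvine" → prefix "bel" already present; 7 new (s, a, r, v, i, n, e)
  "linnenero" → prefix "linne" already present; 4 new (n, e, r, o)
  "mi" → 2 new (m, i)
  "kabel" → 5 new (k, a, b, e, l)
  "linnede" → prefix "linne" already present; 2 new (d, e)
  "fenmor" → 6 new (f, e, n, m, o, r)
  "mordemi" → prefix "m" already present; 6 new (o, r, d, e, m, i)
  "galbelbel" → 9 new (g, a, l, b, e, l, b, e, l)
  "belmor" → prefix "belmor" already present; 0 new (none)
  "mordemormor" → prefix "mordem" already present; 5 new (o, r, m, o, r)
  "pa" → 2 new (p, a)
  "mordevitorta" → prefix "morde" already present; 7 new (v, i, t, o, r, t, a)
  "runsarbel" → prefix "run" already present; 6 new (s, a, r, b, e, l)
  "roro" → prefix "r" already present; 3 new (o, r, o)
  "vivipa" → 6 new (v, i, v, i, p, a)
  "linpa" → prefix "lin" already present; 2 new (p, a)
  "mordenefen" → prefix "morde" already present; 5 new (n, e, f, e, n)
  "mordemorro" → prefix "mordemor" already present; 2 new (r, o)
Total nodes = 10 + 12 + 8 + 7 + 4 + 2 + 5 + 2 + 6 + 6 + 9 + 0 + 5 + 2 + 7 + 6 + 3 + 6 + 2 + 5 + 2 = 109

109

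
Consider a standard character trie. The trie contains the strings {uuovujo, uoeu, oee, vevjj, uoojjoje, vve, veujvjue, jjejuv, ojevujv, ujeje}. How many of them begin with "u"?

Filter for entries beginning with "u":
Words under "u": ujeje, uoeu, uoojjoje, uuovujo
Count: 4

4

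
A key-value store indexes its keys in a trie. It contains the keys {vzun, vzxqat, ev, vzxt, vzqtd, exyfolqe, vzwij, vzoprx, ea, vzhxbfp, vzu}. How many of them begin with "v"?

8

Walk to "v"; the words in its subtree are exactly those with that prefix.
Words under "v": vzhxbfp, vzoprx, vzqtd, vzu, vzun, vzwij, vzxqat, vzxt
Count: 8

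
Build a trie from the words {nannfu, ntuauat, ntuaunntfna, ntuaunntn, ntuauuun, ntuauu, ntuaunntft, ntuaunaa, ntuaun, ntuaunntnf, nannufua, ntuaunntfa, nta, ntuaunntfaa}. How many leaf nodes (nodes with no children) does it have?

Leaves are exactly the stored words that no other stored word extends.
Those words: "nannfu", "nannufua", "nta", "ntuauat", "ntuaunaa", "ntuaunntfaa", "ntuaunntfna", "ntuaunntft", "ntuaunntnf", "ntuauuun"
Leaf count: 10

10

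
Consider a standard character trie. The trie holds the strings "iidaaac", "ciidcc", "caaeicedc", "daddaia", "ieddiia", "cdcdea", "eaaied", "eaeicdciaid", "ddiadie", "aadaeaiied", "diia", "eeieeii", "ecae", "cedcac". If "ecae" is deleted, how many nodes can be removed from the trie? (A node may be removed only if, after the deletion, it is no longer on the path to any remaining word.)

3

Walk "ecae" from the leaf back toward the root, removing each node that no remaining word uses.
The suffix "cae" (3 nodes) is used only by "ecae"; the node for "e" still has the child "a", so pruning stops there.
Nodes removed: 3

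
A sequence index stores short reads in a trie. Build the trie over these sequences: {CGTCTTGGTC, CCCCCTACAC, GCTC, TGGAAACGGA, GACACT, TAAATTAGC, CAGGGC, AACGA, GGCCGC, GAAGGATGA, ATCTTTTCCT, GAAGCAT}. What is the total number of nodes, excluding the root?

Insert word by word; a character creates a node only if that edge doesn't already exist:
  "CGTCTTGGTC" → 10 new (C, G, T, C, T, T, G, G, T, C)
  "CCCCCTACAC" → prefix "C" already present; 9 new (C, C, C, C, T, A, C, A, C)
  "GCTC" → 4 new (G, C, T, C)
  "TGGAAACGGA" → 10 new (T, G, G, A, A, A, C, G, G, A)
  "GACACT" → prefix "G" already present; 5 new (A, C, A, C, T)
  "TAAATTAGC" → prefix "T" already present; 8 new (A, A, A, T, T, A, G, C)
  "CAGGGC" → prefix "C" already present; 5 new (A, G, G, G, C)
  "AACGA" → 5 new (A, A, C, G, A)
  "GGCCGC" → prefix "G" already present; 5 new (G, C, C, G, C)
  "GAAGGATGA" → prefix "GA" already present; 7 new (A, G, G, A, T, G, A)
  "ATCTTTTCCT" → prefix "A" already present; 9 new (T, C, T, T, T, T, C, C, T)
  "GAAGCAT" → prefix "GAAG" already present; 3 new (C, A, T)
Total nodes = 10 + 9 + 4 + 10 + 5 + 8 + 5 + 5 + 5 + 7 + 9 + 3 = 80

80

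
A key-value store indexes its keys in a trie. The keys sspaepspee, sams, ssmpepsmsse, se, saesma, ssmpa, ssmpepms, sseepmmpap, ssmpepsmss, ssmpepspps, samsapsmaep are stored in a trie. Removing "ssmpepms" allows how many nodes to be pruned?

A node on "ssmpepms"'s path can go only if nothing else ends at it or branches off below it.
The suffix "ms" (2 nodes) is used only by "ssmpepms"; the node for "ssmpep" still has the child "s", so pruning stops there.
Nodes removed: 2

2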